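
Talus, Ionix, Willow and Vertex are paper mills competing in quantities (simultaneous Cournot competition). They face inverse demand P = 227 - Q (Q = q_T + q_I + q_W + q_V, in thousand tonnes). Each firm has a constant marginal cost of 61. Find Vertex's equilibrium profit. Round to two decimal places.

A representative firm's profit is π_i = q_i(227 - Q) - 61q_i.
First-order condition (treating rivals' output as given): 166 - 2q_i - Σ_{j≠i} q_j = 0.
With identical firms every q_j equals q_i, so Σ_{j≠i} q_j = 3q_i and 166 = 5q_i, giving q_i = 166/5.
Price P = 227 - 664/5 = 471/5.
Vertex's profit: (471/5 - 61)·(166/5) = 1102.2400.

1102.24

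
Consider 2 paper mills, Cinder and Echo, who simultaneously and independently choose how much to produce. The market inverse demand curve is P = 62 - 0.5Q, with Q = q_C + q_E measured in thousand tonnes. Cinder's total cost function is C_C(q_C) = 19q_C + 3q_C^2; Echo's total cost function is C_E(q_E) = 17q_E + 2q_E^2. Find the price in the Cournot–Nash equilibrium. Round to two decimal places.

Cinder's profit: π_C = (62 - 0.5Q)q_C - (19q_C + 3q_C²). Setting ∂π_C/∂q_C = 0: 43 - 7q_C - (1/2)(q_E) = 0.
Echo's first-order condition: 45 - 5q_E - (1/2)(q_C) = 0.
Rearranging gives the reaction functions q_C = (43 - (1/2)q_E)/7 and q_E = (45 - (1/2)q_C)/5.
Solving the pair: q_C = 770/139, q_E = 1174/139.
Total output Q = 1944/139, so price P = 62 - (1/2)·(1944/139) = 55.0072.

55.01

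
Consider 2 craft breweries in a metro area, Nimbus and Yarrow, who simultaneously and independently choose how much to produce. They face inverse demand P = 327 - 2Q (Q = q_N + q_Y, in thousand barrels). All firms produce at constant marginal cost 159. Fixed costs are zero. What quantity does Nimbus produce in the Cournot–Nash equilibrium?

28

A representative firm's profit is π_i = q_i(327 - 2Q) - 159q_i.
Setting ∂π_i/∂q_i = 0 with rivals' quantities fixed: 168 - 4q_i - 2q_j = 0.
By symmetry each firm produces the same amount; substituting q_j = q_i yields q_i = 168/6 = 28.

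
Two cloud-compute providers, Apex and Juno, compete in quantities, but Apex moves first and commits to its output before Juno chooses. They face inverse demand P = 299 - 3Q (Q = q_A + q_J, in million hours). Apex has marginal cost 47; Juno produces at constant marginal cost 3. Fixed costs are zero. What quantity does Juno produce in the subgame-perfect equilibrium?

The follower Juno best-responds to any q_A: π_J = (299 - 3Q)q_J - 3q_J.
Setting the follower's marginal profit to zero, 296 - 3q_A - 6q_J = 0, i.e. q_J = (296 - 3q_A)/6.
The leader anticipates this reaction. Substituting into P = 299 - 3Q gives P = 151 - (3/2)q_A, so π_A = (151 - (3/2)q_A)q_A - 47q_A.
Maximising: ∂π_A/∂q_A = 104 - 3q_A = 0, giving q_A = 104/3.
Then q_J = (296 - 3·(104/3))/6 = 32.

32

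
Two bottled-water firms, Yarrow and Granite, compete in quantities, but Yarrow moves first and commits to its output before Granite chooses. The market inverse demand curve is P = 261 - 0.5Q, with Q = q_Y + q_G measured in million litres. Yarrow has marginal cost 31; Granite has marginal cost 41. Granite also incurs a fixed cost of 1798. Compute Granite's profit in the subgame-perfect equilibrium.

3202

Solve by backward induction. Given q_Y, the follower Granite maximises π_G = (261 - (1/2)q_Y - (1/2)q_G)q_G - 41q_G.
Setting the follower's marginal profit to zero, 220 - (1/2)q_Y - q_G = 0, i.e. q_G = (220 - (1/2)q_Y).
The leader anticipates this reaction. Substituting into P = 261 - 0.5Q gives P = 151 - (1/4)q_Y, so π_Y = (151 - (1/4)q_Y)q_Y - 31q_Y.
Leader FOC: 120 - (1/2)q_Y = 0, so q_Y = 240.
Then q_G = (220 - (1/2)·240) = 100.
Price P = 261 - (1/2)·340 = 91.
Granite's profit: (91 - 41)·100 - 1798 = 3202.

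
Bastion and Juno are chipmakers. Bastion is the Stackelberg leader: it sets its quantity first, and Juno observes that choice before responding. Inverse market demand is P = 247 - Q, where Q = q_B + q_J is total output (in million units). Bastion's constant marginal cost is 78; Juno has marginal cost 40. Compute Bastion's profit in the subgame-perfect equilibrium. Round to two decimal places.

The follower Juno best-responds to any q_B: π_J = (247 - Q)q_J - 40q_J.
Setting the follower's marginal profit to zero, 207 - q_B - 2q_J = 0, i.e. q_J = (207 - q_B)/2.
Bastion substitutes q_J(q_B) into its own profit: π_B = q_B(247 - q_B - (207 - q_B)/2) - 78q_B = (287/2 - (1/2)q_B)q_B - 78q_B.
Maximising: ∂π_B/∂q_B = 131/2 - q_B = 0, giving q_B = 131/2.
Then q_J = (207 - 131/2)/2 = 283/4.
Price P = 247 - 545/4 = 443/4.
Bastion's profit: (443/4 - 78)·(131/2) = 2145.1250.

2145.13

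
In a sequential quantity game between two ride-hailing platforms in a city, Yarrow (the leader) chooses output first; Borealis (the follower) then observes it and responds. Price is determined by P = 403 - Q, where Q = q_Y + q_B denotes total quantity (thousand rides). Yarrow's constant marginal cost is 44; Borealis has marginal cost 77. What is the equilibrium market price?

142

Solve by backward induction. Given q_Y, the follower Borealis maximises π_B = (403 - q_Y - q_B)q_B - 77q_B.
Follower FOC: 326 - q_Y - 2q_B = 0, so q_B(q_Y) = (326 - q_Y)/2.
Yarrow substitutes q_B(q_Y) into its own profit: π_Y = q_Y(403 - q_Y - (326 - q_Y)/2) - 44q_Y = (240 - (1/2)q_Y)q_Y - 44q_Y.
Maximising: ∂π_Y/∂q_Y = 196 - q_Y = 0, giving q_Y = 196.
Then q_B = (326 - 196)/2 = 65.
Total output Q = 261, so price P = 403 - 261 = 142.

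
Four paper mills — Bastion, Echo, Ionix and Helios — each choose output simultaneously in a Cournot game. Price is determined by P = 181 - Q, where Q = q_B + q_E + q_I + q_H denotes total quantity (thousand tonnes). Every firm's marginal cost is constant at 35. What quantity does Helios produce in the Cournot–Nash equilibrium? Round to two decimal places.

29.20

Each firm earns π_i = (181 - Q)q_i - 35q_i.
First-order condition (treating rivals' output as given): 146 - 2q_i - Σ_{j≠i} q_j = 0.
With identical firms every q_j equals q_i, so Σ_{j≠i} q_j = 3q_i and 146 = 5q_i, giving q_i = 146/5.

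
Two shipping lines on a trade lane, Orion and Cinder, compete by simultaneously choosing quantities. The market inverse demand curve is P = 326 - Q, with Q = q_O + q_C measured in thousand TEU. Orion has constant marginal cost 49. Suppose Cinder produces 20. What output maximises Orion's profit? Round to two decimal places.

128.50

With the rival's output fixed at 20, Orion's profit is π_O = (326 - 20 - q_O)q_O - (49q_O) = (306 - q_O)q_O - (49q_O).
∂π_O/∂q_O = 257 - 2q_O = 0, so q_O = 257/2.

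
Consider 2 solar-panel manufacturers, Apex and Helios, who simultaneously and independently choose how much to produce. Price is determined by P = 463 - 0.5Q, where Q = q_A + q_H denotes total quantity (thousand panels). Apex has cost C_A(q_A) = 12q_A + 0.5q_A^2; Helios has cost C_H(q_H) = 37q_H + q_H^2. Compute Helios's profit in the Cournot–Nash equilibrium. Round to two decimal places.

Apex's profit: π_A = (463 - 0.5Q)q_A - (12q_A + (1/2)q_A²). Setting ∂π_A/∂q_A = 0: 451 - 2q_A - (1/2)(q_H) = 0.
Helios's profit: π_H = (463 - 0.5Q)q_H - (37q_H + q_H²). Setting ∂π_H/∂q_H = 0: 426 - 3q_H - (1/2)(q_A) = 0.
So q_A = (451 - (1/2)q_H)/2 and q_H = (426 - (1/2)q_A)/3.
Substituting one into the other gives q_A = 198.2609 and q_H = 108.9565.
Price P = 463 - (1/2)·307.2174 = 309.3913.
Helios's profit: 309.3913·108.9565 - 37·108.9565 - 108.9565² = 17807.2854.

17807.29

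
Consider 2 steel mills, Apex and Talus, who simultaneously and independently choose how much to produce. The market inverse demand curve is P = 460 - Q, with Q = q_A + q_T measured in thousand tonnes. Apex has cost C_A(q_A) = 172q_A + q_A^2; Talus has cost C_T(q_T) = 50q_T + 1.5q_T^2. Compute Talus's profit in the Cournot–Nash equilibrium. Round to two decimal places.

12658.61

Apex's profit: π_A = (460 - Q)q_A - (172q_A + q_A²). Setting ∂π_A/∂q_A = 0: 288 - 4q_A - (q_T) = 0.
Talus's first-order condition: 410 - 5q_T - (q_A) = 0.
Rearranging gives the reaction functions q_A = (288 - q_T)/4 and q_T = (410 - q_A)/5.
Solving the pair: q_A = 1030/19, q_T = 1352/19.
Price P = 460 - 125.3684 = 334.6316.
Talus's profit: 334.6316·(1352/19) - 50·(1352/19) - (3/2)(1352/19)² = 12658.6150.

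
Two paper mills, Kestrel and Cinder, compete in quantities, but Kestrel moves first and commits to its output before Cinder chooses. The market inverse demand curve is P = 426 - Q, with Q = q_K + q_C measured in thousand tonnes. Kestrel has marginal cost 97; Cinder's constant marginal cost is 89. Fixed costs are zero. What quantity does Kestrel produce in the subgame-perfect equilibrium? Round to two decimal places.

160.50

Solve by backward induction. Given q_K, the follower Cinder maximises π_C = (426 - q_K - q_C)q_C - 89q_C.
∂π_C/∂q_C = 337 - q_K - 2q_C = 0 gives the reaction function q_C = (337 - q_K)/2.
Kestrel substitutes q_C(q_K) into its own profit: π_K = q_K(426 - q_K - (337 - q_K)/2) - 97q_K = (515/2 - (1/2)q_K)q_K - 97q_K.
The leader's first-order condition 321/2 - q_K = 0 yields q_K = 321/2.
Then q_C = (337 - 321/2)/2 = 353/4.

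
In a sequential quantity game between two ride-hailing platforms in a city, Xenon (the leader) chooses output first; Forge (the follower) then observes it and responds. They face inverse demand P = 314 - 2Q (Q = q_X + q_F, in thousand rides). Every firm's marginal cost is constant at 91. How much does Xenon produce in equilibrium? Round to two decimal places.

55.75

Solve by backward induction. Given q_X, the follower Forge maximises π_F = (314 - 2q_X - 2q_F)q_F - 91q_F.
Follower FOC: 223 - 2q_X - 4q_F = 0, so q_F(q_X) = (223 - 2q_X)/4.
Xenon substitutes q_F(q_X) into its own profit: π_X = q_X(314 - 2q_X - (223 - 2q_X)/2) - 91q_X = (405/2 - q_X)q_X - 91q_X.
The leader's first-order condition 223/2 - 2q_X = 0 yields q_X = 223/4.
Then q_F = (223 - 2·(223/4))/4 = 223/8.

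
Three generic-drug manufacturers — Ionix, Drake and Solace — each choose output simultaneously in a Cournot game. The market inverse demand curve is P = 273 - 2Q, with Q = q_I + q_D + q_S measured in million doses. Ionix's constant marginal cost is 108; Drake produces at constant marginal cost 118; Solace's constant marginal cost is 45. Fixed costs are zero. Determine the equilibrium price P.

136

Ionix's profit: π_I = (273 - 2Q)q_I - (108q_I). Setting ∂π_I/∂q_I = 0: 165 - 4q_I - 2(q_D + q_S) = 0.
Drake's profit: π_D = (273 - 2Q)q_D - (118q_D). Setting ∂π_D/∂q_D = 0: 155 - 4q_D - 2(q_I + q_S) = 0.
Solace's first-order condition: 228 - 4q_S - 2(q_I + q_D) = 0.
Summing all 3 equations gives 548 − 8Q = 0, hence Q = 137/2.
Back-substituting: q_I = (165 − 137)/2 = 14, q_D = (155 − 137)/2 = 9, q_S = (228 − 137)/2 = 91/2.
Total output Q = 137/2, so price P = 273 - 2·(137/2) = 136.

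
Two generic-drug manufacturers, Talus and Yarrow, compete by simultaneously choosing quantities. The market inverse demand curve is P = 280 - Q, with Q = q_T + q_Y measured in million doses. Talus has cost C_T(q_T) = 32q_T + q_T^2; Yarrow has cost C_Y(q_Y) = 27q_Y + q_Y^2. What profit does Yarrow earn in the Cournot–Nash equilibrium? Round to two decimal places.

Talus's profit: π_T = (280 - Q)q_T - (32q_T + q_T²). Setting ∂π_T/∂q_T = 0: 248 - 4q_T - (q_Y) = 0.
Yarrow's profit: π_Y = (280 - Q)q_Y - (27q_Y + q_Y²). Setting ∂π_Y/∂q_Y = 0: 253 - 4q_Y - (q_T) = 0.
So q_T = (248 - q_Y)/4 and q_Y = (253 - q_T)/4.
Solving the pair: q_T = 739/15, q_Y = 764/15.
Price P = 280 - 501/5 = 899/5.
Yarrow's profit: (899/5)·(764/15) - 27·(764/15) - (764/15)² = 5188.4089.

5188.41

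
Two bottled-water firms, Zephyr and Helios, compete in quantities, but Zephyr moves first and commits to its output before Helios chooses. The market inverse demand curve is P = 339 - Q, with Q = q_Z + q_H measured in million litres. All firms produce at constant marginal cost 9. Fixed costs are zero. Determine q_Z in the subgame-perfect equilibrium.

165

Solve by backward induction. Given q_Z, the follower Helios maximises π_H = (339 - q_Z - q_H)q_H - 9q_H.
∂π_H/∂q_H = 330 - q_Z - 2q_H = 0 gives the reaction function q_H = (330 - q_Z)/2.
The leader anticipates this reaction. Substituting into P = 339 - Q gives P = 174 - (1/2)q_Z, so π_Z = (174 - (1/2)q_Z)q_Z - 9q_Z.
Maximising: ∂π_Z/∂q_Z = 165 - q_Z = 0, giving q_Z = 165.
Then q_H = (330 - 165)/2 = 165/2.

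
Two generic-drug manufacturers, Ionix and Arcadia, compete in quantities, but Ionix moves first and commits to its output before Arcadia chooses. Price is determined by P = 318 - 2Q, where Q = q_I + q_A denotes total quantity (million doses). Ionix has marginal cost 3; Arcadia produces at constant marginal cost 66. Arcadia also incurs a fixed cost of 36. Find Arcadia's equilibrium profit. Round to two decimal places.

460.13

The follower Arcadia best-responds to any q_I: π_A = (318 - 2Q)q_A - 66q_A.
Setting the follower's marginal profit to zero, 252 - 2q_I - 4q_A = 0, i.e. q_A = (252 - 2q_I)/4.
The leader anticipates this reaction. Substituting into P = 318 - 2Q gives P = 192 - q_I, so π_I = (192 - q_I)q_I - 3q_I.
Leader FOC: 189 - 2q_I = 0, so q_I = 189/2.
Then q_A = (252 - 2·(189/2))/4 = 63/4.
Price P = 318 - 2·(441/4) = 195/2.
Arcadia's profit: (195/2 - 66)·(63/4) - 36 = 460.1250.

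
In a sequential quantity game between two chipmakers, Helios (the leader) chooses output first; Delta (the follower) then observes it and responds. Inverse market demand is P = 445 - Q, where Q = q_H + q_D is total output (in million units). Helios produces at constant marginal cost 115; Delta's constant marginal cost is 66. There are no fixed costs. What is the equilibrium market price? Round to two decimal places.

185.25

The follower Delta best-responds to any q_H: π_D = (445 - Q)q_D - 66q_D.
Follower FOC: 379 - q_H - 2q_D = 0, so q_D(q_H) = (379 - q_H)/2.
The leader anticipates this reaction. Substituting into P = 445 - Q gives P = 511/2 - (1/2)q_H, so π_H = (511/2 - (1/2)q_H)q_H - 115q_H.
The leader's first-order condition 281/2 - q_H = 0 yields q_H = 281/2.
Then q_D = (379 - 281/2)/2 = 477/4.
Total output Q = 1039/4, so price P = 445 - 1039/4 = 741/4.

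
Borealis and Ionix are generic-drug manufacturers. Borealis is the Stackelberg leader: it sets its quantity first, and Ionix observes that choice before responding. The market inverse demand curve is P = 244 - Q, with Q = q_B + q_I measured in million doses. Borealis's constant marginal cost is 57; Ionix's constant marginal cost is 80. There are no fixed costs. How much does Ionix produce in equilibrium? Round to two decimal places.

29.50

The follower Ionix best-responds to any q_B: π_I = (244 - Q)q_I - 80q_I.
Follower FOC: 164 - q_B - 2q_I = 0, so q_I(q_B) = (164 - q_B)/2.
The leader anticipates this reaction. Substituting into P = 244 - Q gives P = 162 - (1/2)q_B, so π_B = (162 - (1/2)q_B)q_B - 57q_B.
Leader FOC: 105 - q_B = 0, so q_B = 105.
Then q_I = (164 - 105)/2 = 59/2.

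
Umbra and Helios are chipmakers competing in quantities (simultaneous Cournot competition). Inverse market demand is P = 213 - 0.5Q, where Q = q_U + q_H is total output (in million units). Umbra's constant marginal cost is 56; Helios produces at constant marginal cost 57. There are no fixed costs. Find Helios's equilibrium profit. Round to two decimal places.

5338.89

Umbra's profit: π_U = (213 - 0.5Q)q_U - (56q_U). Setting ∂π_U/∂q_U = 0: 157 - q_U - (1/2)(q_H) = 0.
Helios's first-order condition: 156 - q_H - (1/2)(q_U) = 0.
So q_U = (157 - (1/2)q_H) and q_H = (156 - (1/2)q_U).
Substituting one into the other gives q_U = 316/3 and q_H = 310/3.
Price P = 213 - (1/2)·(626/3) = 326/3.
Helios's profit: (326/3 - 57)·(310/3) = 5338.8889.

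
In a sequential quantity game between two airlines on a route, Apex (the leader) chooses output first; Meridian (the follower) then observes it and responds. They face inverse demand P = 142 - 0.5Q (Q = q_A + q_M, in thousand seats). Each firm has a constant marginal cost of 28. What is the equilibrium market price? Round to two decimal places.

Solve by backward induction. Given q_A, the follower Meridian maximises π_M = (142 - (1/2)q_A - (1/2)q_M)q_M - 28q_M.
Follower FOC: 114 - (1/2)q_A - q_M = 0, so q_M(q_A) = (114 - (1/2)q_A).
Apex substitutes q_M(q_A) into its own profit: π_A = q_A(142 - (1/2)q_A - (114 - (1/2)q_A)/2) - 28q_A = (85 - (1/4)q_A)q_A - 28q_A.
Maximising: ∂π_A/∂q_A = 57 - (1/2)q_A = 0, giving q_A = 114.
Then q_M = (114 - (1/2)·114) = 57.
Total output Q = 171, so price P = 142 - (1/2)·171 = 113/2.

56.50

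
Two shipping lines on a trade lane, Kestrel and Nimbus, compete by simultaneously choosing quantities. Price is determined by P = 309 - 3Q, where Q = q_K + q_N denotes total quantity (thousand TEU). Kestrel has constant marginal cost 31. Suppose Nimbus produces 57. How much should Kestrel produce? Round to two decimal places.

17.83

With the rival's output fixed at 57, Kestrel's profit is π_K = (309 - 3·57 - 3q_K)q_K - (31q_K) = (138 - 3q_K)q_K - (31q_K).
∂π_K/∂q_K = 107 - 6q_K = 0, so q_K = 107/6.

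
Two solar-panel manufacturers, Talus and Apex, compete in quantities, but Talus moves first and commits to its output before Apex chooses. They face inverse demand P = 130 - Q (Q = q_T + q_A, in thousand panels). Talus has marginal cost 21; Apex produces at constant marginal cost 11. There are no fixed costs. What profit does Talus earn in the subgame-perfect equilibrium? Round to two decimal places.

Solve by backward induction. Given q_T, the follower Apex maximises π_A = (130 - q_T - q_A)q_A - 11q_A.
Setting the follower's marginal profit to zero, 119 - q_T - 2q_A = 0, i.e. q_A = (119 - q_T)/2.
Talus substitutes q_A(q_T) into its own profit: π_T = q_T(130 - q_T - (119 - q_T)/2) - 21q_T = (141/2 - (1/2)q_T)q_T - 21q_T.
The leader's first-order condition 99/2 - q_T = 0 yields q_T = 99/2.
Then q_A = (119 - 99/2)/2 = 139/4.
Price P = 130 - 337/4 = 183/4.
Talus's profit: (183/4 - 21)·(99/2) = 1225.1250.

1225.13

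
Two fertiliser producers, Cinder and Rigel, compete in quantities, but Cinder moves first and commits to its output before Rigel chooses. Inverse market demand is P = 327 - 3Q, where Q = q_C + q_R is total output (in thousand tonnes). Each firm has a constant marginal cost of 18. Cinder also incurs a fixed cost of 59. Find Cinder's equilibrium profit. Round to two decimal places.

3919.38

Solve by backward induction. Given q_C, the follower Rigel maximises π_R = (327 - 3q_C - 3q_R)q_R - 18q_R.
∂π_R/∂q_R = 309 - 3q_C - 6q_R = 0 gives the reaction function q_R = (309 - 3q_C)/6.
The leader anticipates this reaction. Substituting into P = 327 - 3Q gives P = 345/2 - (3/2)q_C, so π_C = (345/2 - (3/2)q_C)q_C - 18q_C.
The leader's first-order condition 309/2 - 3q_C = 0 yields q_C = 103/2.
Then q_R = (309 - 3·(103/2))/6 = 103/4.
Price P = 327 - 3·(309/4) = 381/4.
Cinder's profit: (381/4 - 18)·(103/2) - 59 = 3919.3750.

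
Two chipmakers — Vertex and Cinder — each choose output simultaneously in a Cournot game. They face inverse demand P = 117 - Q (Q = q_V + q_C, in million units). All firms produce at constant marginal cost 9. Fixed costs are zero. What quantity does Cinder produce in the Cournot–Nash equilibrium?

Each firm earns π_i = (117 - Q)q_i - 9q_i.
Setting ∂π_i/∂q_i = 0 with rivals' quantities fixed: 108 - 2q_i - q_j = 0.
With identical firms every q_j equals q_i, so q_j = q_i and 108 = 3q_i, giving q_i = 36.

36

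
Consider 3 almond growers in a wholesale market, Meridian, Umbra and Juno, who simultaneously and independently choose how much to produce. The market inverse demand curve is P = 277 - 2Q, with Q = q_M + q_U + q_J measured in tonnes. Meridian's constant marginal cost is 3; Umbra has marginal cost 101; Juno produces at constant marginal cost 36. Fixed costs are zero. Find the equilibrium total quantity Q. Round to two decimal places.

Meridian's profit: π_M = (277 - 2Q)q_M - (3q_M). Setting ∂π_M/∂q_M = 0: 274 - 4q_M - 2(q_U + q_J) = 0.
Umbra's first-order condition: 176 - 4q_U - 2(q_M + q_J) = 0.
Juno's first-order condition: 241 - 4q_J - 2(q_M + q_U) = 0.
Summing all 3 equations gives 691 − 8Q = 0, hence Q = 691/8.
Back-substituting: q_M = (274 − 691/4)/2 = 405/8, q_U = (176 − 691/4)/2 = 13/8, q_J = (241 − 691/4)/2 = 273/8.
Total output Q = 405/8 + 13/8 + 273/8 = 691/8.

86.38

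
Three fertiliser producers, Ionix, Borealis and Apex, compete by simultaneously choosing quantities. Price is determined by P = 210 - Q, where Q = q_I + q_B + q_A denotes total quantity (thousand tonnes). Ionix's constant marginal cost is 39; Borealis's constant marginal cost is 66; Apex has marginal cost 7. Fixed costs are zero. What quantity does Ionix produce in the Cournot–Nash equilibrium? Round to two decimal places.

Ionix's profit: π_I = (210 - Q)q_I - (39q_I). Setting ∂π_I/∂q_I = 0: 171 - 2q_I - (q_B + q_A) = 0.
Borealis's first-order condition: 144 - 2q_B - (q_I + q_A) = 0.
Apex's profit: π_A = (210 - Q)q_A - (7q_A). Setting ∂π_A/∂q_A = 0: 203 - 2q_A - (q_I + q_B) = 0.
Summing all 3 equations gives 518 − 4Q = 0, hence Q = 259/2.
Back-substituting: q_I = (171 − 259/2) = 83/2, q_B = (144 − 259/2) = 29/2, q_A = (203 − 259/2) = 147/2.

41.50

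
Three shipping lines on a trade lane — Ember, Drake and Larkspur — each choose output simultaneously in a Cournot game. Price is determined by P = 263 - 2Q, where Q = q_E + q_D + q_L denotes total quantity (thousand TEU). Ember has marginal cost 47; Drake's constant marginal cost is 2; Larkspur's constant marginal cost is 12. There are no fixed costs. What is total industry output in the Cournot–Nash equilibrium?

91

Ember's profit: π_E = (263 - 2Q)q_E - (47q_E). Setting ∂π_E/∂q_E = 0: 216 - 4q_E - 2(q_D + q_L) = 0.
Drake's profit: π_D = (263 - 2Q)q_D - (2q_D). Setting ∂π_D/∂q_D = 0: 261 - 4q_D - 2(q_E + q_L) = 0.
Larkspur's first-order condition: 251 - 4q_L - 2(q_E + q_D) = 0.
Adding the 3 first-order conditions: 728 − 8Q = 0, so Q = 91.
Back-substituting: q_E = (216 − 182)/2 = 17, q_D = (261 − 182)/2 = 79/2, q_L = (251 − 182)/2 = 69/2.
Total output Q = 17 + 79/2 + 69/2 = 91.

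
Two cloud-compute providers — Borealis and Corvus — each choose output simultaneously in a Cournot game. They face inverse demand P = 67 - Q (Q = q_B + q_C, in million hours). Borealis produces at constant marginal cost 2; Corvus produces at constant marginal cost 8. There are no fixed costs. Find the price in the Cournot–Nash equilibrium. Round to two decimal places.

Borealis's profit: π_B = (67 - Q)q_B - (2q_B). Setting ∂π_B/∂q_B = 0: 65 - 2q_B - (q_C) = 0.
Corvus's first-order condition: 59 - 2q_C - (q_B) = 0.
Best responses: q_B = (65 - q_C)/2, q_C = (59 - q_B)/2.
Solving the pair: q_B = 71/3, q_C = 53/3.
Total output Q = 124/3, so price P = 67 - 124/3 = 77/3.

25.67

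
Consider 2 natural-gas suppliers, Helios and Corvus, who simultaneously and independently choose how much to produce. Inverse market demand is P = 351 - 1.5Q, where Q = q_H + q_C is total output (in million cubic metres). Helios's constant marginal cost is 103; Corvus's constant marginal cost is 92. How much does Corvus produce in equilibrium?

60

Helios's profit: π_H = (351 - 1.5Q)q_H - (103q_H). Setting ∂π_H/∂q_H = 0: 248 - 3q_H - (3/2)(q_C) = 0.
Corvus's first-order condition: 259 - 3q_C - (3/2)(q_H) = 0.
So q_H = (248 - (3/2)q_C)/3 and q_C = (259 - (3/2)q_H)/3.
Substituting one into the other gives q_H = 158/3 and q_C = 60.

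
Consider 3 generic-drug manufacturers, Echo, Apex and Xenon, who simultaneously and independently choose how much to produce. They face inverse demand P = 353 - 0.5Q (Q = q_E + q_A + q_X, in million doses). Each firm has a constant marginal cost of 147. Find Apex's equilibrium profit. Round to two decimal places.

A representative firm's profit is π_i = q_i(353 - 0.5Q) - 147q_i.
Setting ∂π_i/∂q_i = 0 with rivals' quantities fixed: 206 - q_i - (1/2)·Σ_{j≠i} q_j = 0.
With identical firms every q_j equals q_i, so Σ_{j≠i} q_j = 2q_i and 206 = 2q_i, giving q_i = 103.
Price P = 353 - (1/2)·309 = 397/2.
Apex's profit: (397/2 - 147)·103 = 5304.5000.

5304.50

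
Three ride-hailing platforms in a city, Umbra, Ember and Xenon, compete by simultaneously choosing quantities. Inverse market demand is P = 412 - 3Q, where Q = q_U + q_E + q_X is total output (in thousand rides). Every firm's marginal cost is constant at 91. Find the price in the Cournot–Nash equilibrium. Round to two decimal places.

A representative firm's profit is π_i = q_i(412 - 3Q) - 91q_i.
Setting ∂π_i/∂q_i = 0 with rivals' quantities fixed: 321 - 6q_i - 3·Σ_{j≠i} q_j = 0.
By symmetry each firm produces the same amount; substituting Σ_{j≠i} q_j = 2q_i yields q_i = 321/12 = 107/4.
Total output Q = 321/4, so price P = 412 - 3·(321/4) = 685/4.

171.25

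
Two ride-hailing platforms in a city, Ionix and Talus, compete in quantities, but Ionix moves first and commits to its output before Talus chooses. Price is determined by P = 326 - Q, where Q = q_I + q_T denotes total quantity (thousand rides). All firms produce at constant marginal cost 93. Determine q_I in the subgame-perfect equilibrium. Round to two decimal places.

116.50

The follower Talus best-responds to any q_I: π_T = (326 - Q)q_T - 93q_T.
Follower FOC: 233 - q_I - 2q_T = 0, so q_T(q_I) = (233 - q_I)/2.
The leader anticipates this reaction. Substituting into P = 326 - Q gives P = 419/2 - (1/2)q_I, so π_I = (419/2 - (1/2)q_I)q_I - 93q_I.
Maximising: ∂π_I/∂q_I = 233/2 - q_I = 0, giving q_I = 233/2.
Then q_T = (233 - 233/2)/2 = 233/4.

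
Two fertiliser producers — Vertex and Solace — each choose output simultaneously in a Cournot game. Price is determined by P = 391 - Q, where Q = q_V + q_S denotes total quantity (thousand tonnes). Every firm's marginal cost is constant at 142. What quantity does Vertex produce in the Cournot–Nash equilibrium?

83

Each firm earns π_i = (391 - Q)q_i - 142q_i.
First-order condition (treating rivals' output as given): 249 - 2q_i - q_j = 0.
With identical firms every q_j equals q_i, so q_j = q_i and 249 = 3q_i, giving q_i = 83.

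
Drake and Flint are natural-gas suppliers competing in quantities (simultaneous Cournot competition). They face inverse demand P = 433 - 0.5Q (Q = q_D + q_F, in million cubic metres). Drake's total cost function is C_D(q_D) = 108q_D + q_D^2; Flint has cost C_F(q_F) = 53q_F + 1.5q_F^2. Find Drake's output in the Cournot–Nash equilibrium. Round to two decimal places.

Drake's profit: π_D = (433 - 0.5Q)q_D - (108q_D + q_D²). Setting ∂π_D/∂q_D = 0: 325 - 3q_D - (1/2)(q_F) = 0.
Flint's profit: π_F = (433 - 0.5Q)q_F - (53q_F + (3/2)q_F²). Setting ∂π_F/∂q_F = 0: 380 - 4q_F - (1/2)(q_D) = 0.
Best responses: q_D = (325 - (1/2)q_F)/3, q_F = (380 - (1/2)q_D)/4.
Solving the pair: q_D = 94.4681, q_F = 83.1915.

94.47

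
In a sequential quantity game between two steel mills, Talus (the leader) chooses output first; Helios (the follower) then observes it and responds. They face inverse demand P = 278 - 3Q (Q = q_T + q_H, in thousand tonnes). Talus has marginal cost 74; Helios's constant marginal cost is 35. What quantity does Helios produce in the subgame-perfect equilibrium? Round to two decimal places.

26.75

Solve by backward induction. Given q_T, the follower Helios maximises π_H = (278 - 3q_T - 3q_H)q_H - 35q_H.
Follower FOC: 243 - 3q_T - 6q_H = 0, so q_H(q_T) = (243 - 3q_T)/6.
Talus substitutes q_H(q_T) into its own profit: π_T = q_T(278 - 3q_T - (243 - 3q_T)/2) - 74q_T = (313/2 - (3/2)q_T)q_T - 74q_T.
Leader FOC: 165/2 - 3q_T = 0, so q_T = 55/2.
Then q_H = (243 - 3·(55/2))/6 = 107/4.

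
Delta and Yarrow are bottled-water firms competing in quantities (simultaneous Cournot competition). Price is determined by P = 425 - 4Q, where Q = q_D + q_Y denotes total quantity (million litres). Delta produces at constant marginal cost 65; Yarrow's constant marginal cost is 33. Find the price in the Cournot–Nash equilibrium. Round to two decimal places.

174.33

Delta's profit: π_D = (425 - 4Q)q_D - (65q_D). Setting ∂π_D/∂q_D = 0: 360 - 8q_D - 4(q_Y) = 0.
Yarrow's profit: π_Y = (425 - 4Q)q_Y - (33q_Y). Setting ∂π_Y/∂q_Y = 0: 392 - 8q_Y - 4(q_D) = 0.
So q_D = (360 - 4q_Y)/8 and q_Y = (392 - 4q_D)/8.
Substituting one into the other gives q_D = 82/3 and q_Y = 106/3.
Total output Q = 188/3, so price P = 425 - 4·(188/3) = 523/3.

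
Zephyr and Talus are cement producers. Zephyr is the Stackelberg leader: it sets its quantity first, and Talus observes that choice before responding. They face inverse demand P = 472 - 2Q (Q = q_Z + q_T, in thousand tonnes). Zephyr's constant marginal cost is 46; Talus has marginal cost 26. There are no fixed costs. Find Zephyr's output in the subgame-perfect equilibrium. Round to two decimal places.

The follower Talus best-responds to any q_Z: π_T = (472 - 2Q)q_T - 26q_T.
Setting the follower's marginal profit to zero, 446 - 2q_Z - 4q_T = 0, i.e. q_T = (446 - 2q_Z)/4.
The leader anticipates this reaction. Substituting into P = 472 - 2Q gives P = 249 - q_Z, so π_Z = (249 - q_Z)q_Z - 46q_Z.
Maximising: ∂π_Z/∂q_Z = 203 - 2q_Z = 0, giving q_Z = 203/2.
Then q_T = (446 - 2·(203/2))/4 = 243/4.

101.50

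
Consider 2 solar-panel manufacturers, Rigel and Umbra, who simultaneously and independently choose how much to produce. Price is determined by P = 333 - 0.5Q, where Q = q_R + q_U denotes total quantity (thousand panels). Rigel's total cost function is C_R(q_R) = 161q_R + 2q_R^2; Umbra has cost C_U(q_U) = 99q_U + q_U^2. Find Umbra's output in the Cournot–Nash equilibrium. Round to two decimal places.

Rigel's profit: π_R = (333 - 0.5Q)q_R - (161q_R + 2q_R²). Setting ∂π_R/∂q_R = 0: 172 - 5q_R - (1/2)(q_U) = 0.
Umbra's profit: π_U = (333 - 0.5Q)q_U - (99q_U + q_U²). Setting ∂π_U/∂q_U = 0: 234 - 3q_U - (1/2)(q_R) = 0.
Best responses: q_R = (172 - (1/2)q_U)/5, q_U = (234 - (1/2)q_R)/3.
Substituting one into the other gives q_R = 1596/59 and q_U = 73.4915.

73.49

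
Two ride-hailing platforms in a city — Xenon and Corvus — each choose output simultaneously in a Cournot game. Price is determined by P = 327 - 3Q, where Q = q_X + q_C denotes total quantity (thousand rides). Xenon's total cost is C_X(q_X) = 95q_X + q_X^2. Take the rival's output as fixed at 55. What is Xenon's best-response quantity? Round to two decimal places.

With the rival's output fixed at 55, Xenon's profit is π_X = (327 - 3·55 - 3q_X)q_X - (95q_X + q_X²) = (162 - 3q_X)q_X - (95q_X + q_X²).
∂π_X/∂q_X = 67 - 8q_X = 0, so q_X = 67/8.

8.38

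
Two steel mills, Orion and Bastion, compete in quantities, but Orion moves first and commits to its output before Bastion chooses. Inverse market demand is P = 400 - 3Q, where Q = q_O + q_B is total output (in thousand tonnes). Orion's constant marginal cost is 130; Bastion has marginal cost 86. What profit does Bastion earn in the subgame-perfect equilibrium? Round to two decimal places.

Solve by backward induction. Given q_O, the follower Bastion maximises π_B = (400 - 3q_O - 3q_B)q_B - 86q_B.
Setting the follower's marginal profit to zero, 314 - 3q_O - 6q_B = 0, i.e. q_B = (314 - 3q_O)/6.
Orion substitutes q_B(q_O) into its own profit: π_O = q_O(400 - 3q_O - (314 - 3q_O)/2) - 130q_O = (243 - (3/2)q_O)q_O - 130q_O.
The leader's first-order condition 113 - 3q_O = 0 yields q_O = 113/3.
Then q_B = (314 - 3·(113/3))/6 = 67/2.
Price P = 400 - 3·(427/6) = 373/2.
Bastion's profit: (373/2 - 86)·(67/2) = 3366.7500.

3366.75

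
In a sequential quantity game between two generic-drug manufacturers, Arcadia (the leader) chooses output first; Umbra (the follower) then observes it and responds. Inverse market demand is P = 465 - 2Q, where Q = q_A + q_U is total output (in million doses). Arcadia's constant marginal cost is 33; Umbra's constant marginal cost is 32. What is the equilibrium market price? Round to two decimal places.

The follower Umbra best-responds to any q_A: π_U = (465 - 2Q)q_U - 32q_U.
Follower FOC: 433 - 2q_A - 4q_U = 0, so q_U(q_A) = (433 - 2q_A)/4.
The leader anticipates this reaction. Substituting into P = 465 - 2Q gives P = 497/2 - q_A, so π_A = (497/2 - q_A)q_A - 33q_A.
The leader's first-order condition 431/2 - 2q_A = 0 yields q_A = 431/4.
Then q_U = (433 - 2·(431/4))/4 = 435/8.
Total output Q = 1297/8, so price P = 465 - 2·(1297/8) = 563/4.

140.75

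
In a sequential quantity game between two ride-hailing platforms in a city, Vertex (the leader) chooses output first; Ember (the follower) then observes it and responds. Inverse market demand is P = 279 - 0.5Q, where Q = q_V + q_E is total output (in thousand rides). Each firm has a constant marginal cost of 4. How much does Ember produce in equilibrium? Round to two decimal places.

137.50

Solve by backward induction. Given q_V, the follower Ember maximises π_E = (279 - (1/2)q_V - (1/2)q_E)q_E - 4q_E.
∂π_E/∂q_E = 275 - (1/2)q_V - q_E = 0 gives the reaction function q_E = (275 - (1/2)q_V).
The leader anticipates this reaction. Substituting into P = 279 - 0.5Q gives P = 283/2 - (1/4)q_V, so π_V = (283/2 - (1/4)q_V)q_V - 4q_V.
The leader's first-order condition 275/2 - (1/2)q_V = 0 yields q_V = 275.
Then q_E = (275 - (1/2)·275) = 275/2.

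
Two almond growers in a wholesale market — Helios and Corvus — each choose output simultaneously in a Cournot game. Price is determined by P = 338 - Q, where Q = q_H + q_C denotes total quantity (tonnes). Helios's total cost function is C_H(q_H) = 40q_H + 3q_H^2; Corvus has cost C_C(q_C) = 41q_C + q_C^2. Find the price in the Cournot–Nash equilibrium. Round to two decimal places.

242.10

Helios's profit: π_H = (338 - Q)q_H - (40q_H + 3q_H²). Setting ∂π_H/∂q_H = 0: 298 - 8q_H - (q_C) = 0.
Corvus's profit: π_C = (338 - Q)q_C - (41q_C + q_C²). Setting ∂π_C/∂q_C = 0: 297 - 4q_C - (q_H) = 0.
Best responses: q_H = (298 - q_C)/8, q_C = (297 - q_H)/4.
Substituting one into the other gives q_H = 895/31 and q_C = 67.0323.
Total output Q = 95.9032, so price P = 338 - 95.9032 = 242.0968.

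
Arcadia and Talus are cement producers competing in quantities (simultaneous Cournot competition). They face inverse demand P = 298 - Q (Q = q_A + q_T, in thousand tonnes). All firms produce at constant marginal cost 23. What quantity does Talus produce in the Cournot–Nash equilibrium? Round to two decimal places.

Each firm earns π_i = (298 - Q)q_i - 23q_i.
First-order condition (treating rivals' output as given): 275 - 2q_i - q_j = 0.
By symmetry each firm produces the same amount; substituting q_j = q_i yields q_i = 275/3.

91.67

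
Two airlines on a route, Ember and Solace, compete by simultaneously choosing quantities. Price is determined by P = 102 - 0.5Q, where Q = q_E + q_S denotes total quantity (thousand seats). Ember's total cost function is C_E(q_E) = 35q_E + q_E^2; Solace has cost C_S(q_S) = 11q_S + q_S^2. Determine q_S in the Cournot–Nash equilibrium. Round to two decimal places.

Ember's profit: π_E = (102 - 0.5Q)q_E - (35q_E + q_E²). Setting ∂π_E/∂q_E = 0: 67 - 3q_E - (1/2)(q_S) = 0.
Solace's profit: π_S = (102 - 0.5Q)q_S - (11q_S + q_S²). Setting ∂π_S/∂q_S = 0: 91 - 3q_S - (1/2)(q_E) = 0.
So q_E = (67 - (1/2)q_S)/3 and q_S = (91 - (1/2)q_E)/3.
Substituting one into the other gives q_E = 622/35 and q_S = 958/35.

27.37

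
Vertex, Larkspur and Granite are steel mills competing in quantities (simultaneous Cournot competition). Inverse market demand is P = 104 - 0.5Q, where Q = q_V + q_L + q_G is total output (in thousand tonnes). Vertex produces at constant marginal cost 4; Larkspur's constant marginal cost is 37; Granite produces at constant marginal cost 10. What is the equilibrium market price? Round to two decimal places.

Vertex's profit: π_V = (104 - 0.5Q)q_V - (4q_V). Setting ∂π_V/∂q_V = 0: 100 - q_V - (1/2)(q_L + q_G) = 0.
Larkspur's first-order condition: 67 - q_L - (1/2)(q_V + q_G) = 0.
Granite's profit: π_G = (104 - 0.5Q)q_G - (10q_G). Setting ∂π_G/∂q_G = 0: 94 - q_G - (1/2)(q_V + q_L) = 0.
Summing all 3 equations gives 261 − 2Q = 0, hence Q = 261/2.
Back-substituting: q_V = (100 − 261/4)/(1/2) = 139/2, q_L = (67 − 261/4)/(1/2) = 7/2, q_G = (94 − 261/4)/(1/2) = 115/2.
Total output Q = 261/2, so price P = 104 - (1/2)·(261/2) = 155/4.

38.75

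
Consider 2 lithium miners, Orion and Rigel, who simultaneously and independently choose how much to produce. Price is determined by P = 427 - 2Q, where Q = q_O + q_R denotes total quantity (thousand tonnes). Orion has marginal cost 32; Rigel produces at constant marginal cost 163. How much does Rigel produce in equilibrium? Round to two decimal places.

22.17

Orion's profit: π_O = (427 - 2Q)q_O - (32q_O). Setting ∂π_O/∂q_O = 0: 395 - 4q_O - 2(q_R) = 0.
Rigel's first-order condition: 264 - 4q_R - 2(q_O) = 0.
So q_O = (395 - 2q_R)/4 and q_R = (264 - 2q_O)/4.
Solving the pair: q_O = 263/3, q_R = 133/6.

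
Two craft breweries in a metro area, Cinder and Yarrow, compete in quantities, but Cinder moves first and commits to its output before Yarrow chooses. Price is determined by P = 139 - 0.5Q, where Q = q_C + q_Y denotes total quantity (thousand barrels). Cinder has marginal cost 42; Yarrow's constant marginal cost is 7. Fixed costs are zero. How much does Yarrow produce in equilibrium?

The follower Yarrow best-responds to any q_C: π_Y = (139 - 0.5Q)q_Y - 7q_Y.
∂π_Y/∂q_Y = 132 - (1/2)q_C - q_Y = 0 gives the reaction function q_Y = (132 - (1/2)q_C).
Cinder substitutes q_Y(q_C) into its own profit: π_C = q_C(139 - (1/2)q_C - (132 - (1/2)q_C)/2) - 42q_C = (73 - (1/4)q_C)q_C - 42q_C.
Maximising: ∂π_C/∂q_C = 31 - (1/2)q_C = 0, giving q_C = 62.
Then q_Y = (132 - (1/2)·62) = 101.

101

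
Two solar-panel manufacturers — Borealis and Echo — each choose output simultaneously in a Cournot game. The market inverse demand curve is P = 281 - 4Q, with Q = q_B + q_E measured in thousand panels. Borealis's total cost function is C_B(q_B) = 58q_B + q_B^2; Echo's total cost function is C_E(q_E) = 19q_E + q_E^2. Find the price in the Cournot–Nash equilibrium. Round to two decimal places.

Borealis's profit: π_B = (281 - 4Q)q_B - (58q_B + q_B²). Setting ∂π_B/∂q_B = 0: 223 - 10q_B - 4(q_E) = 0.
Echo's profit: π_E = (281 - 4Q)q_E - (19q_E + q_E²). Setting ∂π_E/∂q_E = 0: 262 - 10q_E - 4(q_B) = 0.
Rearranging gives the reaction functions q_B = (223 - 4q_E)/10 and q_E = (262 - 4q_B)/10.
Solving the pair: q_B = 197/14, q_E = 144/7.
Total output Q = 485/14, so price P = 281 - 4·(485/14) = 997/7.

142.43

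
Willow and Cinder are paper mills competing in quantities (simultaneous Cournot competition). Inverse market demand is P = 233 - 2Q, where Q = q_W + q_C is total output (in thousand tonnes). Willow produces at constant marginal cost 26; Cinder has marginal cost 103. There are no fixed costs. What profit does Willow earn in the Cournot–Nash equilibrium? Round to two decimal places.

4480.89

Willow's profit: π_W = (233 - 2Q)q_W - (26q_W). Setting ∂π_W/∂q_W = 0: 207 - 4q_W - 2(q_C) = 0.
Cinder's first-order condition: 130 - 4q_C - 2(q_W) = 0.
Rearranging gives the reaction functions q_W = (207 - 2q_C)/4 and q_C = (130 - 2q_W)/4.
Substituting one into the other gives q_W = 142/3 and q_C = 53/6.
Price P = 233 - 2·(337/6) = 362/3.
Willow's profit: (362/3 - 26)·(142/3) = 4480.8889.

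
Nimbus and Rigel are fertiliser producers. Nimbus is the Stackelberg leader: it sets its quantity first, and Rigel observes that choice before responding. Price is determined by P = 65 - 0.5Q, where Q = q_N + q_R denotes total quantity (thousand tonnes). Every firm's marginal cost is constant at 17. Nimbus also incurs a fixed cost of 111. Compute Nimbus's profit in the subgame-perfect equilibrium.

Solve by backward induction. Given q_N, the follower Rigel maximises π_R = (65 - (1/2)q_N - (1/2)q_R)q_R - 17q_R.
∂π_R/∂q_R = 48 - (1/2)q_N - q_R = 0 gives the reaction function q_R = (48 - (1/2)q_N).
Nimbus substitutes q_R(q_N) into its own profit: π_N = q_N(65 - (1/2)q_N - (48 - (1/2)q_N)/2) - 17q_N = (41 - (1/4)q_N)q_N - 17q_N.
Maximising: ∂π_N/∂q_N = 24 - (1/2)q_N = 0, giving q_N = 48.
Then q_R = (48 - (1/2)·48) = 24.
Price P = 65 - (1/2)·72 = 29.
Nimbus's profit: (29 - 17)·48 - 111 = 465.

465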